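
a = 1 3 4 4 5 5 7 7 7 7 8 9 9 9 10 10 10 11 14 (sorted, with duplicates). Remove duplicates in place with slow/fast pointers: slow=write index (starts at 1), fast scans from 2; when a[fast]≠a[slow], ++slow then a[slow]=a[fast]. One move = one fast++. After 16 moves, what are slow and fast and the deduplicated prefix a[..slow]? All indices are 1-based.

(s=1,f=2) a[fast]=3≠a[slow]=1 write a[2]=3 → slow++,fast++
(s=2,f=3) a[fast]=4≠a[slow]=3 write a[3]=4 → slow++,fast++
(s=3,f=4) a[fast]=4=a[slow] dup → fast++
(s=3,f=5) a[fast]=5≠a[slow]=4 write a[4]=5 → slow++,fast++
(s=4,f=6) a[fast]=5=a[slow] dup → fast++
(s=4,f=7) a[fast]=7≠a[slow]=5 write a[5]=7 → slow++,fast++
(s=5,f=8) a[fast]=7=a[slow] dup → fast++
(s=5,f=9) a[fast]=7=a[slow] dup → fast++
(s=5,f=10) a[fast]=7=a[slow] dup → fast++
(s=5,f=11) a[fast]=8≠a[slow]=7 write a[6]=8 → slow++,fast++
(s=6,f=12) a[fast]=9≠a[slow]=8 write a[7]=9 → slow++,fast++
(s=7,f=13) a[fast]=9=a[slow] dup → fast++
(s=7,f=14) a[fast]=9=a[slow] dup → fast++
(s=7,f=15) a[fast]=10≠a[slow]=9 write a[8]=10 → slow++,fast++
(s=8,f=16) a[fast]=10=a[slow] dup → fast++
(s=8,f=17) a[fast]=10=a[slow] dup → fast++

slow=8, fast=18, prefix=[1, 3, 4, 5, 7, 8, 9, 10]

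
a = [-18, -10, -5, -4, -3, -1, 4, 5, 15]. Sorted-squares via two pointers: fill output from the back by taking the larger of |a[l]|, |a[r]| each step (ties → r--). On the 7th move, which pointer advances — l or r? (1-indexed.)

l

l=1 r=9: |-18|>|15| out[9]=324, l++
l=2 r=9: |-10|<=|15| out[8]=225, r--
l=2 r=8: |-10|>|5| out[7]=100, l++
l=3 r=8: |-5|<=|5| out[6]=25, r--
l=3 r=7: |-5|>|4| out[5]=25, l++
l=4 r=7: |-4|<=|4| out[4]=16, r--
l=4 r=6: |-4|>|-1| out[3]=16, l++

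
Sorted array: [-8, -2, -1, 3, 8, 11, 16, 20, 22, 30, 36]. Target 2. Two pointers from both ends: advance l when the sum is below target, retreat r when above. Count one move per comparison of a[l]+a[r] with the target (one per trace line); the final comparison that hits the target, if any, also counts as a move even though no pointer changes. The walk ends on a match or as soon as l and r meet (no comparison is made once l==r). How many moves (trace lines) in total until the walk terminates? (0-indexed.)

10 moves

[0,10] -8+36=28 >2 → r--
[0,9] -8+30=22 >2 → r--
[0,8] -8+22=14 >2 → r--
[0,7] -8+20=12 >2 → r--
[0,6] -8+16=8 >2 → r--
[0,5] -8+11=3 >2 → r--
[0,4] -8+8=0 <2 → l++
[1,4] -2+8=6 >2 → r--
[1,3] -2+3=1 <2 → l++
[2,3] -1+3=2 → found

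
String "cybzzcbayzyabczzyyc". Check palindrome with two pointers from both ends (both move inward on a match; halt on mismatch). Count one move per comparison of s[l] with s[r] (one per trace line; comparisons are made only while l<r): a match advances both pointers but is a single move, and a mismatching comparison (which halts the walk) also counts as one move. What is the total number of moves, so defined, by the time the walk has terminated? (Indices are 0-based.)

[0,18] 'c'=='c' → l++,r--
[1,17] 'y'=='y' → l++,r--
[2,16] 'b'!='y' → stop

3 moves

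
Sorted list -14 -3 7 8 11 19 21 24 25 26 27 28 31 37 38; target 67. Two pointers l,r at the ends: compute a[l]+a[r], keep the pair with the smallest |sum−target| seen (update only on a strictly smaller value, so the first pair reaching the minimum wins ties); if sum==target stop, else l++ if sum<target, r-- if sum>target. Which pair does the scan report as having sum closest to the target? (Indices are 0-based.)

pair (28, 38) with sum 66 (|Δ|=1)

[0,14] -14+38=24 d=43 * → l++
[1,14] -3+38=35 d=32 * → l++
[2,14] 7+38=45 d=22 * → l++
[3,14] 8+38=46 d=21 * → l++
[4,14] 11+38=49 d=18 * → l++
[5,14] 19+38=57 d=10 * → l++
[6,14] 21+38=59 d=8 * → l++
[7,14] 24+38=62 d=5 * → l++
[8,14] 25+38=63 d=4 * → l++
[9,14] 26+38=64 d=3 * → l++
[10,14] 27+38=65 d=2 * → l++
[11,14] 28+38=66 d=1 * → l++
[12,14] 31+38=69 d=2 → r--
[12,13] 31+37=68 d=1 → r--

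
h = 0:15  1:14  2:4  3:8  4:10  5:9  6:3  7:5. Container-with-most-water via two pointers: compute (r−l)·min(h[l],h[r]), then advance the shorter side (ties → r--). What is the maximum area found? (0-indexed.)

max area = 45

[0,7] min(15,5)*7=35 best=35 * → r--
[0,6] min(15,3)*6=18 best=35 → r--
[0,5] min(15,9)*5=45 best=45 * → r--
[0,4] min(15,10)*4=40 best=45 → r--
[0,3] min(15,8)*3=24 best=45 → r--
[0,2] min(15,4)*2=8 best=45 → r--
[0,1] min(15,14)*1=14 best=45 → r--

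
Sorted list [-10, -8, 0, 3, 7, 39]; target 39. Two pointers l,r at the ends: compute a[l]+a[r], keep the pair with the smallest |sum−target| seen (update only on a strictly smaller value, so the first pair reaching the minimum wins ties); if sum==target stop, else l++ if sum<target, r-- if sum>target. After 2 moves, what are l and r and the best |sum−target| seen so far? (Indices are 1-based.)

l=1 r=6: -10+39=29 d=10 *, l++
l=2 r=6: -8+39=31 d=8 *, l++

l=3, r=6, best |Δ|=8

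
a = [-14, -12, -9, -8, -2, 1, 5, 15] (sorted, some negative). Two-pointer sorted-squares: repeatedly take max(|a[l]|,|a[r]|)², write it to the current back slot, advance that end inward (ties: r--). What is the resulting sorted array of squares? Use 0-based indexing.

l=0 r=7: |-14|<=|15| out[7]=225, r--
l=0 r=6: |-14|>|5| out[6]=196, l++
l=1 r=6: |-12|>|5| out[5]=144, l++
l=2 r=6: |-9|>|5| out[4]=81, l++
l=3 r=6: |-8|>|5| out[3]=64, l++
l=4 r=6: |-2|<=|5| out[2]=25, r--
l=4 r=5: |-2|>|1| out[1]=4, l++
l=5 r=5: |1|<=|1| out[0]=1, r--

[1, 4, 25, 64, 81, 144, 196, 225]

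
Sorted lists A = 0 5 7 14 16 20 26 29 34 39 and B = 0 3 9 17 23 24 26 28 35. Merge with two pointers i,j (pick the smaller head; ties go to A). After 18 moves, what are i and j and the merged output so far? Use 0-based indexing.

[i=0,j=0] A[i]=0<=B[j]=0 take 0 → i++
[i=1,j=0] A[i]=5>B[j]=0 take 0 → j++
[i=1,j=1] A[i]=5>B[j]=3 take 3 → j++
[i=1,j=2] A[i]=5<=B[j]=9 take 5 → i++
[i=2,j=2] A[i]=7<=B[j]=9 take 7 → i++
[i=3,j=2] A[i]=14>B[j]=9 take 9 → j++
[i=3,j=3] A[i]=14<=B[j]=17 take 14 → i++
[i=4,j=3] A[i]=16<=B[j]=17 take 16 → i++
[i=5,j=3] A[i]=20>B[j]=17 take 17 → j++
[i=5,j=4] A[i]=20<=B[j]=23 take 20 → i++
[i=6,j=4] A[i]=26>B[j]=23 take 23 → j++
[i=6,j=5] A[i]=26>B[j]=24 take 24 → j++
[i=6,j=6] A[i]=26<=B[j]=26 take 26 → i++
[i=7,j=6] A[i]=29>B[j]=26 take 26 → j++
[i=7,j=7] A[i]=29>B[j]=28 take 28 → j++
[i=7,j=8] A[i]=29<=B[j]=35 take 29 → i++
[i=8,j=8] A[i]=34<=B[j]=35 take 34 → i++
[i=9,j=8] A[i]=39>B[j]=35 take 35 → j++

i=9, j=9, merged so far=[0, 0, 3, 5, 7, 9, 14, 16, 17, 20, 23, 24, 26, 26, 28, 29, 34, 35]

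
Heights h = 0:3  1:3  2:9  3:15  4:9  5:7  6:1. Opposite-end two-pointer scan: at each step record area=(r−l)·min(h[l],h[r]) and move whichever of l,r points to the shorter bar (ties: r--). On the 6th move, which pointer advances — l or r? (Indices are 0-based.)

[0,6] min(3,1)*6=6 best=6 * → r--
[0,5] min(3,7)*5=15 best=15 * → l++
[1,5] min(3,7)*4=12 best=15 → l++
[2,5] min(9,7)*3=21 best=21 * → r--
[2,4] min(9,9)*2=18 best=21 → r--
[2,3] min(9,15)*1=9 best=21 → l++

l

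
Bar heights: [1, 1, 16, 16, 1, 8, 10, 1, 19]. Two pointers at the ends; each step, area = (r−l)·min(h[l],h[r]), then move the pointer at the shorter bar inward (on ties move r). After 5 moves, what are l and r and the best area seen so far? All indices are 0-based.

l=5, r=8, best area=96

l=0 r=8: min(1,19)*8=8 best=8 *, l++
l=1 r=8: min(1,19)*7=7 best=8, l++
l=2 r=8: min(16,19)*6=96 best=96 *, l++
l=3 r=8: min(16,19)*5=80 best=96, l++
l=4 r=8: min(1,19)*4=4 best=96, l++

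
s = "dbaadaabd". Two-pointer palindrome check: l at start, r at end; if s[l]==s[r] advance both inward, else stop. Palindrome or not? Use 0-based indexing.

l=0 r=8: 'd'=='d', l++,r--
l=1 r=7: 'b'=='b', l++,r--
l=2 r=6: 'a'=='a', l++,r--
l=3 r=5: 'a'=='a', l++,r--

palindrome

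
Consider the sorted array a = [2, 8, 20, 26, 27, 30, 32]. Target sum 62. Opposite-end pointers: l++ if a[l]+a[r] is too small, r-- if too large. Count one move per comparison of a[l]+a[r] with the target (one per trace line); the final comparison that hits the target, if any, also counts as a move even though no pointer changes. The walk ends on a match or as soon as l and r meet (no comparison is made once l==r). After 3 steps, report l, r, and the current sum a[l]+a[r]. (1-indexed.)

l=1 r=7: 2+32=34 <62, l++
l=2 r=7: 8+32=40 <62, l++
l=3 r=7: 20+32=52 <62, l++

l=4, r=7, sum=58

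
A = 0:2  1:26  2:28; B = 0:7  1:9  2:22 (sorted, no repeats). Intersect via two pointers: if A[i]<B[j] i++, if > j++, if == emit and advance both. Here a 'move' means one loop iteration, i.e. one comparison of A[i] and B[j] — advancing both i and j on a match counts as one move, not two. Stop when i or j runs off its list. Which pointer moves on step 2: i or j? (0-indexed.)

[i=0,j=0] 2<7 → i++
[i=1,j=0] 26>7 → j++

j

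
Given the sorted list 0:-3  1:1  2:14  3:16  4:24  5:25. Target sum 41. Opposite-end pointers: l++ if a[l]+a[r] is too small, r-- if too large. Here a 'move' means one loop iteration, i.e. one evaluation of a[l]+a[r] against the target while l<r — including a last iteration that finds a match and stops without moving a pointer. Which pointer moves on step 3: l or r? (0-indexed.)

[0,5] -3+25=22 <41 → l++
[1,5] 1+25=26 <41 → l++
[2,5] 14+25=39 <41 → l++

l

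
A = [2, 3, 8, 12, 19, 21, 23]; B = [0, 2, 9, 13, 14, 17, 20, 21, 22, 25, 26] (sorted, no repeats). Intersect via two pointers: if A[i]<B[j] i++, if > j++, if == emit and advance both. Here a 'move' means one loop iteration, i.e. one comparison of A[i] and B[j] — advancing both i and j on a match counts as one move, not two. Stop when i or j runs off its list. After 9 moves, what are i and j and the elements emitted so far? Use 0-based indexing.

i=4, j=6, emitted=[2]

i=0 j=0: 2>0, j++
i=0 j=1: 2==2 emit, i++,j++
i=1 j=2: 3<9, i++
i=2 j=2: 8<9, i++
i=3 j=2: 12>9, j++
i=3 j=3: 12<13, i++
i=4 j=3: 19>13, j++
i=4 j=4: 19>14, j++
i=4 j=5: 19>17, j++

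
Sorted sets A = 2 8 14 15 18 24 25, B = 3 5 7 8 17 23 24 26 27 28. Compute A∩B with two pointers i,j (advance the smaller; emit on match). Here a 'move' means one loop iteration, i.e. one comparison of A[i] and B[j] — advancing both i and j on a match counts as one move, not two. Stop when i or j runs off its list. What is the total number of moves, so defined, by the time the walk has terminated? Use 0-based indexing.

i=0 j=0: 2<3, i++
i=1 j=0: 8>3, j++
i=1 j=1: 8>5, j++
i=1 j=2: 8>7, j++
i=1 j=3: 8==8 emit, i++,j++
i=2 j=4: 14<17, i++
i=3 j=4: 15<17, i++
i=4 j=4: 18>17, j++
i=4 j=5: 18<23, i++
i=5 j=5: 24>23, j++
i=5 j=6: 24==24 emit, i++,j++
i=6 j=7: 25<26, i++

12 moves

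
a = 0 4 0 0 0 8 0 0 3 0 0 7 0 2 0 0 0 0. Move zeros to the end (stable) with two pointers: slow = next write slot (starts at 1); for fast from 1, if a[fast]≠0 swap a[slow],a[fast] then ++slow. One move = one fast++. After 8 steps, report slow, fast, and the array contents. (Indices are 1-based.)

slow=3, fast=9, a=[4, 8, 0, 0, 0, 0, 0, 0, 3, 0, 0, 7, 0, 2, 0, 0, 0, 0]

slow=1 fast=1: a[fast]=0, fast++
slow=1 fast=2: a[fast]=4≠0 swap→a[1]=4, slow++,fast++
slow=2 fast=3: a[fast]=0, fast++
slow=2 fast=4: a[fast]=0, fast++
slow=2 fast=5: a[fast]=0, fast++
slow=2 fast=6: a[fast]=8≠0 swap→a[2]=8, slow++,fast++
slow=3 fast=7: a[fast]=0, fast++
slow=3 fast=8: a[fast]=0, fast++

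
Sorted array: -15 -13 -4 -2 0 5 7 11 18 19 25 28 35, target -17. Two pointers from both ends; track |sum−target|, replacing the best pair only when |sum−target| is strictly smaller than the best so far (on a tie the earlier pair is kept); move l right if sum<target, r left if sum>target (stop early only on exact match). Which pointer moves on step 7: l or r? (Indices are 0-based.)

r

l=0 r=12: -15+35=20 d=37 *, r--
l=0 r=11: -15+28=13 d=30 *, r--
l=0 r=10: -15+25=10 d=27 *, r--
l=0 r=9: -15+19=4 d=21 *, r--
l=0 r=8: -15+18=3 d=20 *, r--
l=0 r=7: -15+11=-4 d=13 *, r--
l=0 r=6: -15+7=-8 d=9 *, r--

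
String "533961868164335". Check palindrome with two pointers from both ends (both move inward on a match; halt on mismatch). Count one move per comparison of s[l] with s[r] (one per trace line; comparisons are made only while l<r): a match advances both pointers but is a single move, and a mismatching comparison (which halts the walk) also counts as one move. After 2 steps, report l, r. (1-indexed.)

[1,15] '5'=='5' → l++,r--
[2,14] '3'=='3' → l++,r--

l=3, r=13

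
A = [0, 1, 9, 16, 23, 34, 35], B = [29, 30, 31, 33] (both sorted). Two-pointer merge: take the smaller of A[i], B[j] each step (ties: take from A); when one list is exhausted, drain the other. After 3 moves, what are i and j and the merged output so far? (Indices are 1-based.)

i=4, j=1, merged so far=[0, 1, 9]

[i=1,j=1] A[i]=0<=B[j]=29 take 0 → i++
[i=2,j=1] A[i]=1<=B[j]=29 take 1 → i++
[i=3,j=1] A[i]=9<=B[j]=29 take 9 → i++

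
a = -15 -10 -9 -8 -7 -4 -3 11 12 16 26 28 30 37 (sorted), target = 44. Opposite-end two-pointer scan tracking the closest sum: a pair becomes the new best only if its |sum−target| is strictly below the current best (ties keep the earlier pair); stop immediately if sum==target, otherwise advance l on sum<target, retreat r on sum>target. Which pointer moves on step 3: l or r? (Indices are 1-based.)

l

l=1 r=14: -15+37=22 d=22 *, l++
l=2 r=14: -10+37=27 d=17 *, l++
l=3 r=14: -9+37=28 d=16 *, l++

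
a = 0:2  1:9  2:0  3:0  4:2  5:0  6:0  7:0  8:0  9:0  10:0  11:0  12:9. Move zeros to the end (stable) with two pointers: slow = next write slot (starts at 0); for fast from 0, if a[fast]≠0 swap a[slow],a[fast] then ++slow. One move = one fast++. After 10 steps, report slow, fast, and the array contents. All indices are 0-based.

slow=3, fast=10, a=[2, 9, 2, 0, 0, 0, 0, 0, 0, 0, 0, 0, 9]

(s=0,f=0) a[fast]=2≠0 swap→a[0]=2 → slow++,fast++
(s=1,f=1) a[fast]=9≠0 swap→a[1]=9 → slow++,fast++
(s=2,f=2) a[fast]=0 → fast++
(s=2,f=3) a[fast]=0 → fast++
(s=2,f=4) a[fast]=2≠0 swap→a[2]=2 → slow++,fast++
(s=3,f=5) a[fast]=0 → fast++
(s=3,f=6) a[fast]=0 → fast++
(s=3,f=7) a[fast]=0 → fast++
(s=3,f=8) a[fast]=0 → fast++
(s=3,f=9) a[fast]=0 → fast++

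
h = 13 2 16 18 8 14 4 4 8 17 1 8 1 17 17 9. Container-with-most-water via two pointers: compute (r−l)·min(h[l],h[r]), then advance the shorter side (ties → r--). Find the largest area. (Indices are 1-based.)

l=1 r=16: min(13,9)*15=135 best=135 *, r--
l=1 r=15: min(13,17)*14=182 best=182 *, l++
l=2 r=15: min(2,17)*13=26 best=182, l++
l=3 r=15: min(16,17)*12=192 best=192 *, l++
l=4 r=15: min(18,17)*11=187 best=192, r--
l=4 r=14: min(18,17)*10=170 best=192, r--
l=4 r=13: min(18,1)*9=9 best=192, r--
l=4 r=12: min(18,8)*8=64 best=192, r--
l=4 r=11: min(18,1)*7=7 best=192, r--
l=4 r=10: min(18,17)*6=102 best=192, r--
l=4 r=9: min(18,8)*5=40 best=192, r--
l=4 r=8: min(18,4)*4=16 best=192, r--
l=4 r=7: min(18,4)*3=12 best=192, r--
l=4 r=6: min(18,14)*2=28 best=192, r--
l=4 r=5: min(18,8)*1=8 best=192, r--

max area = 192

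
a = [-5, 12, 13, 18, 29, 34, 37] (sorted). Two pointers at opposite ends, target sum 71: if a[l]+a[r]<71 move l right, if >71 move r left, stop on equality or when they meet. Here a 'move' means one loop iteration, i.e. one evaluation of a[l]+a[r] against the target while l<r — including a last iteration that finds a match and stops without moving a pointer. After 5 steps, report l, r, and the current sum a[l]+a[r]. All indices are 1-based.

l=6, r=7, sum=71

l=1 r=7: -5+37=32 <71, l++
l=2 r=7: 12+37=49 <71, l++
l=3 r=7: 13+37=50 <71, l++
l=4 r=7: 18+37=55 <71, l++
l=5 r=7: 29+37=66 <71, l++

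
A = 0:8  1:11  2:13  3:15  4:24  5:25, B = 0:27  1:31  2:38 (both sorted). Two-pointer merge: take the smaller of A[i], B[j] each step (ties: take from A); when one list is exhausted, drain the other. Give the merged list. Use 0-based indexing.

[8, 11, 13, 15, 24, 25, 27, 31, 38]

i=0 j=0: A[i]=8<=B[j]=27 take 8, i++
i=1 j=0: A[i]=11<=B[j]=27 take 11, i++
i=2 j=0: A[i]=13<=B[j]=27 take 13, i++
i=3 j=0: A[i]=15<=B[j]=27 take 15, i++
i=4 j=0: A[i]=24<=B[j]=27 take 24, i++
i=5 j=0: A[i]=25<=B[j]=27 take 25, i++
i=6 j=0: A done, take B[j]=27, j++
i=6 j=1: A done, take B[j]=31, j++
i=6 j=2: A done, take B[j]=38, j++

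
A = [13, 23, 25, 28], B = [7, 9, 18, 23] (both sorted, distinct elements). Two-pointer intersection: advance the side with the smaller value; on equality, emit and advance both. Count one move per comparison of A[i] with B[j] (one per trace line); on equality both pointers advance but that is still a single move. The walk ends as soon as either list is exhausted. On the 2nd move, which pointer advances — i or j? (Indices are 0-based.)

j

i=0 j=0: 13>7, j++
i=0 j=1: 13>9, j++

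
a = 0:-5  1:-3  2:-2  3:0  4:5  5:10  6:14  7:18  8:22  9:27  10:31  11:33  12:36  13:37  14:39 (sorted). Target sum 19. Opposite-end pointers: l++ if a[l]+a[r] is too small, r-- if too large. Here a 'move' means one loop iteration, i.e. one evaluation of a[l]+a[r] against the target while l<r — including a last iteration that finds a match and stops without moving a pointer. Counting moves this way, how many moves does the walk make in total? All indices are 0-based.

8 moves

l=0 r=14: -5+39=34 >19, r--
l=0 r=13: -5+37=32 >19, r--
l=0 r=12: -5+36=31 >19, r--
l=0 r=11: -5+33=28 >19, r--
l=0 r=10: -5+31=26 >19, r--
l=0 r=9: -5+27=22 >19, r--
l=0 r=8: -5+22=17 <19, l++
l=1 r=8: -3+22=19, found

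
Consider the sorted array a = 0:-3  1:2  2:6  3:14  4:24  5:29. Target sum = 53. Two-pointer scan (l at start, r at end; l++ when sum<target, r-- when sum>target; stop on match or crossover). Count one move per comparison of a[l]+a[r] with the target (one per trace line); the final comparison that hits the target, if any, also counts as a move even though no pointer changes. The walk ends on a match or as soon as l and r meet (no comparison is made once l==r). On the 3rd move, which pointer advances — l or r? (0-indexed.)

[0,5] -3+29=26 <53 → l++
[1,5] 2+29=31 <53 → l++
[2,5] 6+29=35 <53 → l++

l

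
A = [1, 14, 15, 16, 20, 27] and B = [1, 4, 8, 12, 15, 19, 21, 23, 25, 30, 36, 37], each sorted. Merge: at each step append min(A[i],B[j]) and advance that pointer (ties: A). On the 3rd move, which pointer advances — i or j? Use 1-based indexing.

j

i=1 j=1: A[i]=1<=B[j]=1 take 1, i++
i=2 j=1: A[i]=14>B[j]=1 take 1, j++
i=2 j=2: A[i]=14>B[j]=4 take 4, j++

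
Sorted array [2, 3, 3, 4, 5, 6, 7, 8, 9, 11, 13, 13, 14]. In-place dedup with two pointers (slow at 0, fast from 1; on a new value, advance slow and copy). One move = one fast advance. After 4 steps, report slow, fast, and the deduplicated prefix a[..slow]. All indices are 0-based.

(s=0,f=1) a[fast]=3≠a[slow]=2 write a[1]=3 → slow++,fast++
(s=1,f=2) a[fast]=3=a[slow] dup → fast++
(s=1,f=3) a[fast]=4≠a[slow]=3 write a[2]=4 → slow++,fast++
(s=2,f=4) a[fast]=5≠a[slow]=4 write a[3]=5 → slow++,fast++

slow=3, fast=5, prefix=[2, 3, 4, 5]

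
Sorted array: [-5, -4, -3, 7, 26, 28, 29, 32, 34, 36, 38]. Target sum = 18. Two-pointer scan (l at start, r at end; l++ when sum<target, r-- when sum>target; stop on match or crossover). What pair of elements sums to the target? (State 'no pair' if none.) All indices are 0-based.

[0,10] -5+38=33 >18 → r--
[0,9] -5+36=31 >18 → r--
[0,8] -5+34=29 >18 → r--
[0,7] -5+32=27 >18 → r--
[0,6] -5+29=24 >18 → r--
[0,5] -5+28=23 >18 → r--
[0,4] -5+26=21 >18 → r--
[0,3] -5+7=2 <18 → l++
[1,3] -4+7=3 <18 → l++
[2,3] -3+7=4 <18 → l++

no pair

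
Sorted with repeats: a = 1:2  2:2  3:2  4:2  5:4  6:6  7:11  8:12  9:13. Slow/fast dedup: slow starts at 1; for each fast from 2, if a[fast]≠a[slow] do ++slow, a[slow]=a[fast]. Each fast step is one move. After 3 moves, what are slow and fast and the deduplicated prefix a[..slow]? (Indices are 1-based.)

(s=1,f=2) a[fast]=2=a[slow] dup → fast++
(s=1,f=3) a[fast]=2=a[slow] dup → fast++
(s=1,f=4) a[fast]=2=a[slow] dup → fast++

slow=1, fast=5, prefix=[2]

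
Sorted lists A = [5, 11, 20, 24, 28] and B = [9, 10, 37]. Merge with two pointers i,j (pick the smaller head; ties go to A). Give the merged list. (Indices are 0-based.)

[5, 9, 10, 11, 20, 24, 28, 37]

i=0 j=0: A[i]=5<=B[j]=9 take 5, i++
i=1 j=0: A[i]=11>B[j]=9 take 9, j++
i=1 j=1: A[i]=11>B[j]=10 take 10, j++
i=1 j=2: A[i]=11<=B[j]=37 take 11, i++
i=2 j=2: A[i]=20<=B[j]=37 take 20, i++
i=3 j=2: A[i]=24<=B[j]=37 take 24, i++
i=4 j=2: A[i]=28<=B[j]=37 take 28, i++
i=5 j=2: A done, take B[j]=37, j++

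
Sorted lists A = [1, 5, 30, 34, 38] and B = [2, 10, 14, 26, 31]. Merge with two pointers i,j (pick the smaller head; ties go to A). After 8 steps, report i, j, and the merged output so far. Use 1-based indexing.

i=4, j=6, merged so far=[1, 2, 5, 10, 14, 26, 30, 31]

[i=1,j=1] A[i]=1<=B[j]=2 take 1 → i++
[i=2,j=1] A[i]=5>B[j]=2 take 2 → j++
[i=2,j=2] A[i]=5<=B[j]=10 take 5 → i++
[i=3,j=2] A[i]=30>B[j]=10 take 10 → j++
[i=3,j=3] A[i]=30>B[j]=14 take 14 → j++
[i=3,j=4] A[i]=30>B[j]=26 take 26 → j++
[i=3,j=5] A[i]=30<=B[j]=31 take 30 → i++
[i=4,j=5] A[i]=34>B[j]=31 take 31 → j++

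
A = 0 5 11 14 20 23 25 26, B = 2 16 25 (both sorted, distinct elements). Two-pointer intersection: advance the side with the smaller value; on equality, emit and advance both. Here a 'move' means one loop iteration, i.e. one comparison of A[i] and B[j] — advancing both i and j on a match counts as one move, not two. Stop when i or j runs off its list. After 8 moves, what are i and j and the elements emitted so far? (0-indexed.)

i=6, j=2, emitted=[]

i=0 j=0: 0<2, i++
i=1 j=0: 5>2, j++
i=1 j=1: 5<16, i++
i=2 j=1: 11<16, i++
i=3 j=1: 14<16, i++
i=4 j=1: 20>16, j++
i=4 j=2: 20<25, i++
i=5 j=2: 23<25, i++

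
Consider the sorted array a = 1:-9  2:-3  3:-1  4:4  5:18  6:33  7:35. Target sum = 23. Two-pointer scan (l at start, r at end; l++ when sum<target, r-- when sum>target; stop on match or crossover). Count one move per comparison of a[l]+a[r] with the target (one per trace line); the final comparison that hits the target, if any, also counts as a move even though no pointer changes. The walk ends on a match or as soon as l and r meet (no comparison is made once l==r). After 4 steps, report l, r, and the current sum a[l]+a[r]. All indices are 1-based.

l=3, r=5, sum=17

[1,7] -9+35=26 >23 → r--
[1,6] -9+33=24 >23 → r--
[1,5] -9+18=9 <23 → l++
[2,5] -3+18=15 <23 → l++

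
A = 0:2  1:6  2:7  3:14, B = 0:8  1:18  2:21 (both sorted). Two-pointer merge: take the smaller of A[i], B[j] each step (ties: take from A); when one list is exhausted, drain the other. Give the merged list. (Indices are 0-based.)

[2, 6, 7, 8, 14, 18, 21]

[i=0,j=0] A[i]=2<=B[j]=8 take 2 → i++
[i=1,j=0] A[i]=6<=B[j]=8 take 6 → i++
[i=2,j=0] A[i]=7<=B[j]=8 take 7 → i++
[i=3,j=0] A[i]=14>B[j]=8 take 8 → j++
[i=3,j=1] A[i]=14<=B[j]=18 take 14 → i++
[i=4,j=1] A done, take B[j]=18 → j++
[i=4,j=2] A done, take B[j]=21 → j++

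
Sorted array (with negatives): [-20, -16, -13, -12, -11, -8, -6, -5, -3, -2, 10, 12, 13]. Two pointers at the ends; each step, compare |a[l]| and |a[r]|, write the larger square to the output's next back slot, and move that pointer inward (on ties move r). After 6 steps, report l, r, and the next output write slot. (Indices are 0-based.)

l=4, r=10, next write slot=6

[0,12] |-20|>|13| out[12]=400 → l++
[1,12] |-16|>|13| out[11]=256 → l++
[2,12] |-13|<=|13| out[10]=169 → r--
[2,11] |-13|>|12| out[9]=169 → l++
[3,11] |-12|<=|12| out[8]=144 → r--
[3,10] |-12|>|10| out[7]=144 → l++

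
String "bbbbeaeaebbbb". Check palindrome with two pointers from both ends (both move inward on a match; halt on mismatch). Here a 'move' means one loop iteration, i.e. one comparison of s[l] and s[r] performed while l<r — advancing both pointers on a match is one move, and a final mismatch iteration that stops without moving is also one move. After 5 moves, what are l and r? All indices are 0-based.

l=5, r=7

[0,12] 'b'=='b' → l++,r--
[1,11] 'b'=='b' → l++,r--
[2,10] 'b'=='b' → l++,r--
[3,9] 'b'=='b' → l++,r--
[4,8] 'e'=='e' → l++,r--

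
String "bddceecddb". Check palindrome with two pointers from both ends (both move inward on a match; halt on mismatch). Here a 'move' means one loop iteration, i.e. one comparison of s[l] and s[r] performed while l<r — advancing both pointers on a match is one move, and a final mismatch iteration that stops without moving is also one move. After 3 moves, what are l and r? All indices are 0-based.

l=3, r=6

l=0 r=9: 'b'=='b', l++,r--
l=1 r=8: 'd'=='d', l++,r--
l=2 r=7: 'd'=='d', l++,r--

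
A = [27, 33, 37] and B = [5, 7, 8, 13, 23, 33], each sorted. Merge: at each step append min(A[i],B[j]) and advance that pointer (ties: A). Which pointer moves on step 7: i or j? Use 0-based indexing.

[i=0,j=0] A[i]=27>B[j]=5 take 5 → j++
[i=0,j=1] A[i]=27>B[j]=7 take 7 → j++
[i=0,j=2] A[i]=27>B[j]=8 take 8 → j++
[i=0,j=3] A[i]=27>B[j]=13 take 13 → j++
[i=0,j=4] A[i]=27>B[j]=23 take 23 → j++
[i=0,j=5] A[i]=27<=B[j]=33 take 27 → i++
[i=1,j=5] A[i]=33<=B[j]=33 take 33 → i++

i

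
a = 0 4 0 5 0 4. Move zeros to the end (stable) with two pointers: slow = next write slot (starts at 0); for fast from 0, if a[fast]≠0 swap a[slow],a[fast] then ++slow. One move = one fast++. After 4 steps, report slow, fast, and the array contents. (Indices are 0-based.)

slow=2, fast=4, a=[4, 5, 0, 0, 0, 4]

(s=0,f=0) a[fast]=0 → fast++
(s=0,f=1) a[fast]=4≠0 swap→a[0]=4 → slow++,fast++
(s=1,f=2) a[fast]=0 → fast++
(s=1,f=3) a[fast]=5≠0 swap→a[1]=5 → slow++,fast++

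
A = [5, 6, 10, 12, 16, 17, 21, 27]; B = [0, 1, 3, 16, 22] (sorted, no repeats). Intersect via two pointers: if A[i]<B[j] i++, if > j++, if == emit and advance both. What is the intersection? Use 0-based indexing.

intersection = [16]

i=0 j=0: 5>0, j++
i=0 j=1: 5>1, j++
i=0 j=2: 5>3, j++
i=0 j=3: 5<16, i++
i=1 j=3: 6<16, i++
i=2 j=3: 10<16, i++
i=3 j=3: 12<16, i++
i=4 j=3: 16==16 emit, i++,j++
i=5 j=4: 17<22, i++
i=6 j=4: 21<22, i++
i=7 j=4: 27>22, j++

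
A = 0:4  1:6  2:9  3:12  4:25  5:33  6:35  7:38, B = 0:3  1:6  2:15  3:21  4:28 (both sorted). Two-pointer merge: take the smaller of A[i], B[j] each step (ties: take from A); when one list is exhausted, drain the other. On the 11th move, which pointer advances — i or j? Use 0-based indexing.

i

[i=0,j=0] A[i]=4>B[j]=3 take 3 → j++
[i=0,j=1] A[i]=4<=B[j]=6 take 4 → i++
[i=1,j=1] A[i]=6<=B[j]=6 take 6 → i++
[i=2,j=1] A[i]=9>B[j]=6 take 6 → j++
[i=2,j=2] A[i]=9<=B[j]=15 take 9 → i++
[i=3,j=2] A[i]=12<=B[j]=15 take 12 → i++
[i=4,j=2] A[i]=25>B[j]=15 take 15 → j++
[i=4,j=3] A[i]=25>B[j]=21 take 21 → j++
[i=4,j=4] A[i]=25<=B[j]=28 take 25 → i++
[i=5,j=4] A[i]=33>B[j]=28 take 28 → j++
[i=5,j=5] B done, take A[i]=33 → i++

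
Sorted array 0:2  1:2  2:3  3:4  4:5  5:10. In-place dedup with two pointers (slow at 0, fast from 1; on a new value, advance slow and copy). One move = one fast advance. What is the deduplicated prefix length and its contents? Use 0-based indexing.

(s=0,f=1) a[fast]=2=a[slow] dup → fast++
(s=0,f=2) a[fast]=3≠a[slow]=2 write a[1]=3 → slow++,fast++
(s=1,f=3) a[fast]=4≠a[slow]=3 write a[2]=4 → slow++,fast++
(s=2,f=4) a[fast]=5≠a[slow]=4 write a[3]=5 → slow++,fast++
(s=3,f=5) a[fast]=10≠a[slow]=5 write a[4]=10 → slow++,fast++

length 5; prefix = [2, 3, 4, 5, 10]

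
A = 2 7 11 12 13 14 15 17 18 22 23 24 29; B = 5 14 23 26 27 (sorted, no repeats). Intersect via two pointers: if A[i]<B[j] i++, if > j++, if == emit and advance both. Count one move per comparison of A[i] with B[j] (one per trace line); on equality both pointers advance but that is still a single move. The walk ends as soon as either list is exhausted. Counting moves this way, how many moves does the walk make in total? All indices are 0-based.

[i=0,j=0] 2<5 → i++
[i=1,j=0] 7>5 → j++
[i=1,j=1] 7<14 → i++
[i=2,j=1] 11<14 → i++
[i=3,j=1] 12<14 → i++
[i=4,j=1] 13<14 → i++
[i=5,j=1] 14==14 emit → i++,j++
[i=6,j=2] 15<23 → i++
[i=7,j=2] 17<23 → i++
[i=8,j=2] 18<23 → i++
[i=9,j=2] 22<23 → i++
[i=10,j=2] 23==23 emit → i++,j++
[i=11,j=3] 24<26 → i++
[i=12,j=3] 29>26 → j++
[i=12,j=4] 29>27 → j++

15 moves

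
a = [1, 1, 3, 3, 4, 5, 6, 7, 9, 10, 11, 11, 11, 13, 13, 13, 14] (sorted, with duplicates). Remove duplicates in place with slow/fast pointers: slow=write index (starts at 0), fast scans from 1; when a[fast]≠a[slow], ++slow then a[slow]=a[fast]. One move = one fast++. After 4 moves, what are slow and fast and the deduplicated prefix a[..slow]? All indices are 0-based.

slow=2, fast=5, prefix=[1, 3, 4]

(s=0,f=1) a[fast]=1=a[slow] dup → fast++
(s=0,f=2) a[fast]=3≠a[slow]=1 write a[1]=3 → slow++,fast++
(s=1,f=3) a[fast]=3=a[slow] dup → fast++
(s=1,f=4) a[fast]=4≠a[slow]=3 write a[2]=4 → slow++,fast++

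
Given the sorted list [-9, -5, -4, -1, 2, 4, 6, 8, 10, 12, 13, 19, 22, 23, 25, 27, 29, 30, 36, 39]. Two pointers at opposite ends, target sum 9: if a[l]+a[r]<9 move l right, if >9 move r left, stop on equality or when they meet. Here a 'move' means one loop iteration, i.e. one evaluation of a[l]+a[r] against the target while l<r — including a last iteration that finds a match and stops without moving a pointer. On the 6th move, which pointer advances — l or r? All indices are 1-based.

l=1 r=20: -9+39=30 >9, r--
l=1 r=19: -9+36=27 >9, r--
l=1 r=18: -9+30=21 >9, r--
l=1 r=17: -9+29=20 >9, r--
l=1 r=16: -9+27=18 >9, r--
l=1 r=15: -9+25=16 >9, r--

r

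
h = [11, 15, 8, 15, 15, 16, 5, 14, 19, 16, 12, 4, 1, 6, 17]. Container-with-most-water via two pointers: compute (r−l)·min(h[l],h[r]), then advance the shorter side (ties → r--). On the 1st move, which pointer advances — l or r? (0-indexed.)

[0,14] min(11,17)*14=154 best=154 * → l++

l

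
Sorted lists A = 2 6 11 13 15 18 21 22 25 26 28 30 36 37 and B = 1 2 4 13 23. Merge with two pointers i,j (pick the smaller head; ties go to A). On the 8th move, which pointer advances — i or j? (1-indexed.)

[i=1,j=1] A[i]=2>B[j]=1 take 1 → j++
[i=1,j=2] A[i]=2<=B[j]=2 take 2 → i++
[i=2,j=2] A[i]=6>B[j]=2 take 2 → j++
[i=2,j=3] A[i]=6>B[j]=4 take 4 → j++
[i=2,j=4] A[i]=6<=B[j]=13 take 6 → i++
[i=3,j=4] A[i]=11<=B[j]=13 take 11 → i++
[i=4,j=4] A[i]=13<=B[j]=13 take 13 → i++
[i=5,j=4] A[i]=15>B[j]=13 take 13 → j++

j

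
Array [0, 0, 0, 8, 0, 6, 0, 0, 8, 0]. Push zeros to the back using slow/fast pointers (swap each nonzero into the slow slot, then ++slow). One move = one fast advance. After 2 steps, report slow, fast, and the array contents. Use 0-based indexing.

slow=0 fast=0: a[fast]=0, fast++
slow=0 fast=1: a[fast]=0, fast++

slow=0, fast=2, a=[0, 0, 0, 8, 0, 6, 0, 0, 8, 0]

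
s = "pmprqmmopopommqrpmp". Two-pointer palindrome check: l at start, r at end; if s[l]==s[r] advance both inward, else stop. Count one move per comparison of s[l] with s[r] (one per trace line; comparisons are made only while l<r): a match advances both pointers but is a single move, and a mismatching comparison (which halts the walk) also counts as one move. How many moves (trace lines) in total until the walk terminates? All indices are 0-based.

l=0 r=18: 'p'=='p', l++,r--
l=1 r=17: 'm'=='m', l++,r--
l=2 r=16: 'p'=='p', l++,r--
l=3 r=15: 'r'=='r', l++,r--
l=4 r=14: 'q'=='q', l++,r--
l=5 r=13: 'm'=='m', l++,r--
l=6 r=12: 'm'=='m', l++,r--
l=7 r=11: 'o'=='o', l++,r--
l=8 r=10: 'p'=='p', l++,r--

9 moves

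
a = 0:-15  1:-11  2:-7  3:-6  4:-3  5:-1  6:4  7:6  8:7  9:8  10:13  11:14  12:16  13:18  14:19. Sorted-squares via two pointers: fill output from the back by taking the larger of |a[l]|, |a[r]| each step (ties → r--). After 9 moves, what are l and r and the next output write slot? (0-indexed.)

l=2, r=7, next write slot=5

[0,14] |-15|<=|19| out[14]=361 → r--
[0,13] |-15|<=|18| out[13]=324 → r--
[0,12] |-15|<=|16| out[12]=256 → r--
[0,11] |-15|>|14| out[11]=225 → l++
[1,11] |-11|<=|14| out[10]=196 → r--
[1,10] |-11|<=|13| out[9]=169 → r--
[1,9] |-11|>|8| out[8]=121 → l++
[2,9] |-7|<=|8| out[7]=64 → r--
[2,8] |-7|<=|7| out[6]=49 → r--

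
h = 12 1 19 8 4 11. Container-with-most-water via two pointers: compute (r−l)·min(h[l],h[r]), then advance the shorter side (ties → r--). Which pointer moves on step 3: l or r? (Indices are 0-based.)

r

[0,5] min(12,11)*5=55 best=55 * → r--
[0,4] min(12,4)*4=16 best=55 → r--
[0,3] min(12,8)*3=24 best=55 → r--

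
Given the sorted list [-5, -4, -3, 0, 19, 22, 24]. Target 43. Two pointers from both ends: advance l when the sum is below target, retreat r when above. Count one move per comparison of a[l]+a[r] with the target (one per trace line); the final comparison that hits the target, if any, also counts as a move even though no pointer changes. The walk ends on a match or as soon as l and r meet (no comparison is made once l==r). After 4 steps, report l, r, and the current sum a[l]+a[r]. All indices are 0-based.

l=4, r=6, sum=43

l=0 r=6: -5+24=19 <43, l++
l=1 r=6: -4+24=20 <43, l++
l=2 r=6: -3+24=21 <43, l++
l=3 r=6: 0+24=24 <43, l++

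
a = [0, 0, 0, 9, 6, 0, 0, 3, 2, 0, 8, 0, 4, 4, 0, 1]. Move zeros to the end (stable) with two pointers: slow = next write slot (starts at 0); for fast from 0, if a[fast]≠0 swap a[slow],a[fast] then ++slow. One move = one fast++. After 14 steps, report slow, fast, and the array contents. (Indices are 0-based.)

(s=0,f=0) a[fast]=0 → fast++
(s=0,f=1) a[fast]=0 → fast++
(s=0,f=2) a[fast]=0 → fast++
(s=0,f=3) a[fast]=9≠0 swap→a[0]=9 → slow++,fast++
(s=1,f=4) a[fast]=6≠0 swap→a[1]=6 → slow++,fast++
(s=2,f=5) a[fast]=0 → fast++
(s=2,f=6) a[fast]=0 → fast++
(s=2,f=7) a[fast]=3≠0 swap→a[2]=3 → slow++,fast++
(s=3,f=8) a[fast]=2≠0 swap→a[3]=2 → slow++,fast++
(s=4,f=9) a[fast]=0 → fast++
(s=4,f=10) a[fast]=8≠0 swap→a[4]=8 → slow++,fast++
(s=5,f=11) a[fast]=0 → fast++
(s=5,f=12) a[fast]=4≠0 swap→a[5]=4 → slow++,fast++
(s=6,f=13) a[fast]=4≠0 swap→a[6]=4 → slow++,fast++

slow=7, fast=14, a=[9, 6, 3, 2, 8, 4, 4, 0, 0, 0, 0, 0, 0, 0, 0, 1]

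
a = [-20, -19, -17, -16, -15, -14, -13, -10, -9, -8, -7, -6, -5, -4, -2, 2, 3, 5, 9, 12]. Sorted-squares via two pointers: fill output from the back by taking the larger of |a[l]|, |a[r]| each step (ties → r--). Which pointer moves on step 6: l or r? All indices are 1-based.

l

l=1 r=20: |-20|>|12| out[20]=400, l++
l=2 r=20: |-19|>|12| out[19]=361, l++
l=3 r=20: |-17|>|12| out[18]=289, l++
l=4 r=20: |-16|>|12| out[17]=256, l++
l=5 r=20: |-15|>|12| out[16]=225, l++
l=6 r=20: |-14|>|12| out[15]=196, l++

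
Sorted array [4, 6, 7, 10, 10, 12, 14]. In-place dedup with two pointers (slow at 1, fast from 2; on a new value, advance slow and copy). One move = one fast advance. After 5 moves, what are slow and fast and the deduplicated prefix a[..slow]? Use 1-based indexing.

slow=5, fast=7, prefix=[4, 6, 7, 10, 12]

(s=1,f=2) a[fast]=6≠a[slow]=4 write a[2]=6 → slow++,fast++
(s=2,f=3) a[fast]=7≠a[slow]=6 write a[3]=7 → slow++,fast++
(s=3,f=4) a[fast]=10≠a[slow]=7 write a[4]=10 → slow++,fast++
(s=4,f=5) a[fast]=10=a[slow] dup → fast++
(s=4,f=6) a[fast]=12≠a[slow]=10 write a[5]=12 → slow++,fast++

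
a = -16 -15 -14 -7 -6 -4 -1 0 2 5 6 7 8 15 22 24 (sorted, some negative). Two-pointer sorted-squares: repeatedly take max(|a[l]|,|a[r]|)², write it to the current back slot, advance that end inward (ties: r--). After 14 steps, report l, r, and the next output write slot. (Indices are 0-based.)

l=0 r=15: |-16|<=|24| out[15]=576, r--
l=0 r=14: |-16|<=|22| out[14]=484, r--
l=0 r=13: |-16|>|15| out[13]=256, l++
l=1 r=13: |-15|<=|15| out[12]=225, r--
l=1 r=12: |-15|>|8| out[11]=225, l++
l=2 r=12: |-14|>|8| out[10]=196, l++
l=3 r=12: |-7|<=|8| out[9]=64, r--
l=3 r=11: |-7|<=|7| out[8]=49, r--
l=3 r=10: |-7|>|6| out[7]=49, l++
l=4 r=10: |-6|<=|6| out[6]=36, r--
l=4 r=9: |-6|>|5| out[5]=36, l++
l=5 r=9: |-4|<=|5| out[4]=25, r--
l=5 r=8: |-4|>|2| out[3]=16, l++
l=6 r=8: |-1|<=|2| out[2]=4, r--

l=6, r=7, next write slot=1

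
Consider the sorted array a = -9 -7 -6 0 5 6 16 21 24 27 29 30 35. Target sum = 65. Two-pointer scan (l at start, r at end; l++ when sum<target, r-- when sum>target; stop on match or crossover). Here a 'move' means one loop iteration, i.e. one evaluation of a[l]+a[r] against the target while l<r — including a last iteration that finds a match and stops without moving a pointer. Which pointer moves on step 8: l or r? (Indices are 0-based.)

[0,12] -9+35=26 <65 → l++
[1,12] -7+35=28 <65 → l++
[2,12] -6+35=29 <65 → l++
[3,12] 0+35=35 <65 → l++
[4,12] 5+35=40 <65 → l++
[5,12] 6+35=41 <65 → l++
[6,12] 16+35=51 <65 → l++
[7,12] 21+35=56 <65 → l++

l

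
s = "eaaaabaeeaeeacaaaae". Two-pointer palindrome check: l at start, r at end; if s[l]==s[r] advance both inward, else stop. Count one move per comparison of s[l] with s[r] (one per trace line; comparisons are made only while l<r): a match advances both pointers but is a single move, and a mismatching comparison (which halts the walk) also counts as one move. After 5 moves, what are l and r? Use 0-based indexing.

l=5, r=13

l=0 r=18: 'e'=='e', l++,r--
l=1 r=17: 'a'=='a', l++,r--
l=2 r=16: 'a'=='a', l++,r--
l=3 r=15: 'a'=='a', l++,r--
l=4 r=14: 'a'=='a', l++,r--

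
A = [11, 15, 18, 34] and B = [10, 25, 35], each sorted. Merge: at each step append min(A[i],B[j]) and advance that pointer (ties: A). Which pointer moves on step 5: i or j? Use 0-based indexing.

j

[i=0,j=0] A[i]=11>B[j]=10 take 10 → j++
[i=0,j=1] A[i]=11<=B[j]=25 take 11 → i++
[i=1,j=1] A[i]=15<=B[j]=25 take 15 → i++
[i=2,j=1] A[i]=18<=B[j]=25 take 18 → i++
[i=3,j=1] A[i]=34>B[j]=25 take 25 → j++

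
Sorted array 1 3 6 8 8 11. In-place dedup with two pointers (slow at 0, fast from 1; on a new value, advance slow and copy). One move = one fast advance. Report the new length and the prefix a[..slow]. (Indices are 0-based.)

length 5; prefix = [1, 3, 6, 8, 11]

slow=0 fast=1: a[fast]=3≠a[slow]=1 write a[1]=3, slow++,fast++
slow=1 fast=2: a[fast]=6≠a[slow]=3 write a[2]=6, slow++,fast++
slow=2 fast=3: a[fast]=8≠a[slow]=6 write a[3]=8, slow++,fast++
slow=3 fast=4: a[fast]=8=a[slow] dup, fast++
slow=3 fast=5: a[fast]=11≠a[slow]=8 write a[4]=11, slow++,fast++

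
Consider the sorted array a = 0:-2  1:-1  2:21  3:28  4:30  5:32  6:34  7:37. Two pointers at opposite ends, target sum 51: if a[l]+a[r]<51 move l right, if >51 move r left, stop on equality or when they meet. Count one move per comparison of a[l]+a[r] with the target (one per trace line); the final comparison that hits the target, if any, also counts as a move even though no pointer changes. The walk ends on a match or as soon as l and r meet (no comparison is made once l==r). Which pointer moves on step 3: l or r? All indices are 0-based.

[0,7] -2+37=35 <51 → l++
[1,7] -1+37=36 <51 → l++
[2,7] 21+37=58 >51 → r--

r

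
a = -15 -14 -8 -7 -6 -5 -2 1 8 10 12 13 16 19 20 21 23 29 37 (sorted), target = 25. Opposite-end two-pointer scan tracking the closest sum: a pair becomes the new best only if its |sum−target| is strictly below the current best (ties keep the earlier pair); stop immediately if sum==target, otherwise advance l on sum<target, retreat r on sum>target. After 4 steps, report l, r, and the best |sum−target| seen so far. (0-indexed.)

[0,18] -15+37=22 d=3 * → l++
[1,18] -14+37=23 d=2 * → l++
[2,18] -8+37=29 d=4 → r--
[2,17] -8+29=21 d=4 → l++

l=3, r=17, best |Δ|=2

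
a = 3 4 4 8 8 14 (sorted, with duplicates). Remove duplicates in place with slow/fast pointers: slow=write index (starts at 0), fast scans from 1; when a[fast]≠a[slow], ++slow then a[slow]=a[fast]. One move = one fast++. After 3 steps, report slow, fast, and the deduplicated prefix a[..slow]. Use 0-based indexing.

slow=2, fast=4, prefix=[3, 4, 8]

(s=0,f=1) a[fast]=4≠a[slow]=3 write a[1]=4 → slow++,fast++
(s=1,f=2) a[fast]=4=a[slow] dup → fast++
(s=1,f=3) a[fast]=8≠a[slow]=4 write a[2]=8 → slow++,fast++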